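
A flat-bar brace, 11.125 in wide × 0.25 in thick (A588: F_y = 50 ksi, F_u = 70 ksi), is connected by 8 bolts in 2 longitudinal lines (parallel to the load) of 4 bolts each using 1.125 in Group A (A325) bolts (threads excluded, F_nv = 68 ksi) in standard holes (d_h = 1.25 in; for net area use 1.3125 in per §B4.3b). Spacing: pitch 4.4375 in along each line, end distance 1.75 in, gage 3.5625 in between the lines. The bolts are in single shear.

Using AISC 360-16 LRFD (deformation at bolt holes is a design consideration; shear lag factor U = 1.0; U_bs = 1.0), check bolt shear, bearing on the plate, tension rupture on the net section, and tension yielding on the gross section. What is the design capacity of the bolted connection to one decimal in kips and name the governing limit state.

Bolt shear: A_b = π(1.125)²/4 = 0.99402 in². φR_n = 0.75 × 68 × 0.99402 × 8 × 1 = 405.6 kips.
Bearing (0.25 in plate, F_u = 70 ksi): end bolts L_c = 1.75 − 1.25/2 = 1.125, R_n = min(1.2×1.125×0.25×70, 2.4×1.125×0.25×70) = 23.625 kips/bolt; interior L_c = 4.4375 − 1.25 = 3.1875, R_n = 47.25 kips/bolt. φR_n = 0.75 × (2×23.625 + 6×47.25) = 248.1 kips.
Tension rupture (net): A_n = (11.125 − 2×1.3125)×0.25 = 2.125 in² (U = 1.0, A_e = A_n). φR_n = 0.75 × 70 × 2.125 = 111.6 kips.
Tension yield (gross): A_g = 11.125×0.25 = 2.7813 in². φR_n = 0.90 × 50 × 2.7813 = 125.2 kips.
Governing: min(405.6, 248.1, 111.6, 125.2) = 111.6 kips → net-section rupture.

111.6 kips (net-section rupture governs)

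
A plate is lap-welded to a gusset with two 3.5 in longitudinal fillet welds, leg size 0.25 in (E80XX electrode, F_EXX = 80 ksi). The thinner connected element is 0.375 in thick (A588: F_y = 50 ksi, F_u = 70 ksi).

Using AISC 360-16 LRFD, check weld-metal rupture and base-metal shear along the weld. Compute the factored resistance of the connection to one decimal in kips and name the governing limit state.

Weld metal: throat = 0.707×0.25 = 0.17675 in, L = 2×3.5 = 7 in. φR_n = 0.75 × 0.6 × 80 × 0.17675 × 7 = 44.5 kips.
Base metal shear (0.375 in plate): yield φR_n = 1.0×0.6×50×0.375×7 = 78.8 kips; rupture φR_n = 0.75×0.6×70×0.375×7 = 82.7 kips; take 78.8 kips (yield).
Governing: min(44.5, 78.8) = 44.5 kips → weld metal.

44.5 kips (weld metal governs)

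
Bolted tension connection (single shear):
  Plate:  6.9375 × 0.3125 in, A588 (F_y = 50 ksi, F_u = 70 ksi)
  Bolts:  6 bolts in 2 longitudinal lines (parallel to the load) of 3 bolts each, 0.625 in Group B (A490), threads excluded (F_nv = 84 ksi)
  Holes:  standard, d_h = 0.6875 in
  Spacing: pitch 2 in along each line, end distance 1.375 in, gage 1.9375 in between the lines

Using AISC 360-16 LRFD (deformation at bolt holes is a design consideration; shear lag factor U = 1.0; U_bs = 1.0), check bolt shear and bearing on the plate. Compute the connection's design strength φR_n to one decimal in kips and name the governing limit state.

116.0 kips (bolt shear governs)

Bolt shear: A_b = π(0.625)²/4 = 0.3068 in². φR_n = 0.75 × 84 × 0.3068 × 6 × 1 = 116.0 kips.
Bearing (0.3125 in plate, F_u = 70 ksi): end bolts L_c = 1.375 − 0.6875/2 = 1.03125, R_n = min(1.2×1.03125×0.3125×70, 2.4×0.625×0.3125×70) = 27.07 kips/bolt; interior L_c = 2 − 0.6875 = 1.3125, R_n = 32.813 kips/bolt. φR_n = 0.75 × (2×27.07 + 4×32.813) = 139.0 kips.
Governing: min(116.0, 139.0) = 116.0 kips → bolt shear.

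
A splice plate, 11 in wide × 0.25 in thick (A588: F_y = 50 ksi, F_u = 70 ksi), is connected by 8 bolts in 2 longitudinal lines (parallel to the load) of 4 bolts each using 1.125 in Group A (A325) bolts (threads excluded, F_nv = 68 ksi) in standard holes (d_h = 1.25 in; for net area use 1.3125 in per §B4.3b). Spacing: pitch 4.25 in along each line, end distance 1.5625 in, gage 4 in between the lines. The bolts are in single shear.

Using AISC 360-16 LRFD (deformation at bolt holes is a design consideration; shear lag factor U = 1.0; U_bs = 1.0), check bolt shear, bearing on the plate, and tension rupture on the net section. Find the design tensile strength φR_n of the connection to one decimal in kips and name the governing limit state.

Bolt shear: A_b = π(1.125)²/4 = 0.99402 in². φR_n = 0.75 × 68 × 0.99402 × 8 × 1 = 405.6 kips.
Bearing (0.25 in plate, F_u = 70 ksi): end bolts L_c = 1.5625 − 1.25/2 = 0.9375, R_n = min(1.2×0.9375×0.25×70, 2.4×1.125×0.25×70) = 19.688 kips/bolt; interior L_c = 4.25 − 1.25 = 3, R_n = 47.25 kips/bolt. φR_n = 0.75 × (2×19.688 + 6×47.25) = 242.2 kips.
Tension rupture (net): A_n = (11 − 2×1.3125)×0.25 = 2.0938 in² (U = 1.0, A_e = A_n). φR_n = 0.75 × 70 × 2.0938 = 109.9 kips.
Governing: min(405.6, 242.2, 109.9) = 109.9 kips → net-section rupture.

109.9 kips (net-section rupture governs)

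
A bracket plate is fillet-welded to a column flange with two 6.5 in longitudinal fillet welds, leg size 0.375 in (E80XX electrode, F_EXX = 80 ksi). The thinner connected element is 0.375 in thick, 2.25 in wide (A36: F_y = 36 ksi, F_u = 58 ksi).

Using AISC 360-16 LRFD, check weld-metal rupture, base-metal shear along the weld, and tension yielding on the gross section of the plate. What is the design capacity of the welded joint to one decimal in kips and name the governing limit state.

Weld metal: throat = 0.707×0.375 = 0.26513 in, L = 2×6.5 = 13 in. φR_n = 0.75 × 0.6 × 80 × 0.26513 × 13 = 124.1 kips.
Base metal shear (0.375 in plate): yield φR_n = 1.0×0.6×36×0.375×13 = 105.3 kips; rupture φR_n = 0.75×0.6×58×0.375×13 = 127.2 kips; take 105.3 kips (yield).
Tension yield (gross): A_g = 2.25×0.375 = 0.84375 in². φR_n = 0.90 × 36 × 0.84375 = 27.3 kips.
Governing: min(124.1, 105.3, 27.3) = 27.3 kips → gross-section yield.

27.3 kips (gross-section yield governs)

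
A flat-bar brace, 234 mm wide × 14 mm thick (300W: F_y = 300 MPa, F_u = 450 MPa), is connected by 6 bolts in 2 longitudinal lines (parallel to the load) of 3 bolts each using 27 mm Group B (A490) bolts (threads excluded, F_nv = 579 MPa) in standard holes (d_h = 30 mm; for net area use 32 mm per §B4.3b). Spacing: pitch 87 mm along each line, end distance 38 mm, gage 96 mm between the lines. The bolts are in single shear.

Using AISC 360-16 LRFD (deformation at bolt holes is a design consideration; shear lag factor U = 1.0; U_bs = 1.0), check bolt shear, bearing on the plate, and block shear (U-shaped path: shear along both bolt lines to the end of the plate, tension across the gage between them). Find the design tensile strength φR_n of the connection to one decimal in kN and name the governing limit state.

Bolt shear: A_b = π(27)²/4 = 572.56 mm². φR_n = 0.75 × 579 × 572.56 × 6 × 1 = 1491.8 kN.
Bearing (14 mm plate, F_u = 450 MPa): end bolts L_c = 38 − 30/2 = 23, R_n = min(1.2×23×14×450, 2.4×27×14×450) = 173.88 kN/bolt; interior L_c = 87 − 30 = 57, R_n = 408.24 kN/bolt. φR_n = 0.75 × (2×173.88 + 4×408.24) = 1485.5 kN.
Block shear: shear path 2×[38+2×87] = 2×212 mm, A_gv = 5936, A_nv = 2×(212 − 2.5×32)×14 = 3696 mm²; tension across gage: (96 − 1×32)×14 = 896 mm². R_n = min(0.6×450×3696, 0.6×300×5936) + 1.0×450×896 = min(997.92, 1068.5) + 403.2 = 1401.1 kN. φR_n = 0.75 × 1401.1 = 1050.8 kN.
Governing: min(1491.8, 1485.5, 1050.8) = 1050.8 kN → block shear.

1050.8 kN (block shear governs)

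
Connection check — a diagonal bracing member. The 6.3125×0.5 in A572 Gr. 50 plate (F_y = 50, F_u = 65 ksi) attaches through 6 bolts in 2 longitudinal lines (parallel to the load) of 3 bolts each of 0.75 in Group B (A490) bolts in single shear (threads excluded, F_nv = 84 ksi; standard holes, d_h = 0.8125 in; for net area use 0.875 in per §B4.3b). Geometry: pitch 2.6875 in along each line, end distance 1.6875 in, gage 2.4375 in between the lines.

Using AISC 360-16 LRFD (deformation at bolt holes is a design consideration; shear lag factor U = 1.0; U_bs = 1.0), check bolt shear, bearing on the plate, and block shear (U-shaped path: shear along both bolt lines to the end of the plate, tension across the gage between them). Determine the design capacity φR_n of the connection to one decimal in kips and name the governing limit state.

167.0 kips (bolt shear governs)

Bolt shear: A_b = π(0.75)²/4 = 0.44179 in². φR_n = 0.75 × 84 × 0.44179 × 6 × 1 = 167.0 kips.
Bearing (0.5 in plate, F_u = 65 ksi): end bolts L_c = 1.6875 − 0.8125/2 = 1.28125, R_n = min(1.2×1.28125×0.5×65, 2.4×0.75×0.5×65) = 49.969 kips/bolt; interior L_c = 2.6875 − 0.8125 = 1.875, R_n = 58.5 kips/bolt. φR_n = 0.75 × (2×49.969 + 4×58.5) = 250.5 kips.
Block shear: shear path 2×[1.6875+2×2.6875] = 2×7.0625 in, A_gv = 7.0625, A_nv = 2×(7.0625 − 2.5×0.875)×0.5 = 4.875 in²; tension across gage: (2.4375 − 1×0.875)×0.5 = 0.78125 in². R_n = min(0.6×65×4.875, 0.6×50×7.0625) + 1.0×65×0.78125 = min(190.13, 211.88) + 50.781 = 240.91 kips. φR_n = 0.75 × 240.91 = 180.7 kips.
Governing: min(167.0, 250.5, 180.7) = 167.0 kips → bolt shear.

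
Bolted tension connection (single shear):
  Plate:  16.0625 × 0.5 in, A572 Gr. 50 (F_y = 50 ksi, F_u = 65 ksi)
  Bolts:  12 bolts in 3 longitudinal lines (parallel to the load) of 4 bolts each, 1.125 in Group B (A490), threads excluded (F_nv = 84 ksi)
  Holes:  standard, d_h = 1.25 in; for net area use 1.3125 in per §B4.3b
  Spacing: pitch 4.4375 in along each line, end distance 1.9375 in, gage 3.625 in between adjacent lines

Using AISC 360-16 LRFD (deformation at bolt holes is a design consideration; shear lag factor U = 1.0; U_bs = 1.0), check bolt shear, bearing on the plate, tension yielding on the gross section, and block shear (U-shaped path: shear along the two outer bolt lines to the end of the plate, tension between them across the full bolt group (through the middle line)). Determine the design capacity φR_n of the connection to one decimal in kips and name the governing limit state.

361.4 kips (gross-section yield governs)

Bolt shear: A_b = π(1.125)²/4 = 0.99402 in². φR_n = 0.75 × 84 × 0.99402 × 12 × 1 = 751.5 kips.
Bearing (0.5 in plate, F_u = 65 ksi): end bolts L_c = 1.9375 − 1.25/2 = 1.3125, R_n = min(1.2×1.3125×0.5×65, 2.4×1.125×0.5×65) = 51.188 kips/bolt; interior L_c = 4.4375 − 1.25 = 3.1875, R_n = 87.75 kips/bolt. φR_n = 0.75 × (3×51.188 + 9×87.75) = 707.5 kips.
Tension yield (gross): A_g = 16.0625×0.5 = 8.0313 in². φR_n = 0.90 × 50 × 8.0313 = 361.4 kips.
Block shear: shear path 2×[1.9375+3×4.4375] = 2×15.25 in, A_gv = 15.25, A_nv = 2×(15.25 − 3.5×1.3125)×0.5 = 10.656 in²; tension across gage: (7.25 − 2×1.3125)×0.5 = 2.3125 in². R_n = min(0.6×65×10.656, 0.6×50×15.25) + 1.0×65×2.3125 = min(415.58, 457.5) + 150.31 = 565.89 kips. φR_n = 0.75 × 565.89 = 424.4 kips.
Governing: min(751.5, 707.5, 361.4, 424.4) = 361.4 kips → gross-section yield.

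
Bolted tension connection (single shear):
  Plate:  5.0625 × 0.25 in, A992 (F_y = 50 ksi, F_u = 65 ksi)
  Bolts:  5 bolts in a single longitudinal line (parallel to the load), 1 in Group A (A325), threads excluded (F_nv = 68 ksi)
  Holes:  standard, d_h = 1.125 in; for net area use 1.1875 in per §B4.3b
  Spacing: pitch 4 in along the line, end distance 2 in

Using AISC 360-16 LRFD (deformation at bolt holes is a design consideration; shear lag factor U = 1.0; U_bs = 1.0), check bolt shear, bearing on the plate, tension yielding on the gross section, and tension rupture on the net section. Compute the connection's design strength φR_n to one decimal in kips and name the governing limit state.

Bolt shear: A_b = π(1)²/4 = 0.7854 in². φR_n = 0.75 × 68 × 0.7854 × 5 × 1 = 200.3 kips.
Bearing (0.25 in plate, F_u = 65 ksi): end bolts L_c = 2 − 1.125/2 = 1.4375, R_n = min(1.2×1.4375×0.25×65, 2.4×1×0.25×65) = 28.031 kips/bolt; interior L_c = 4 − 1.125 = 2.875, R_n = 39 kips/bolt. φR_n = 0.75 × (1×28.031 + 4×39) = 138.0 kips.
Tension yield (gross): A_g = 5.0625×0.25 = 1.2656 in². φR_n = 0.90 × 50 × 1.2656 = 57.0 kips.
Tension rupture (net): A_n = (5.0625 − 1×1.1875)×0.25 = 0.96875 in² (U = 1.0, A_e = A_n). φR_n = 0.75 × 65 × 0.96875 = 47.2 kips.
Governing: min(200.3, 138.0, 57.0, 47.2) = 47.2 kips → net-section rupture.

47.2 kips (net-section rupture governs)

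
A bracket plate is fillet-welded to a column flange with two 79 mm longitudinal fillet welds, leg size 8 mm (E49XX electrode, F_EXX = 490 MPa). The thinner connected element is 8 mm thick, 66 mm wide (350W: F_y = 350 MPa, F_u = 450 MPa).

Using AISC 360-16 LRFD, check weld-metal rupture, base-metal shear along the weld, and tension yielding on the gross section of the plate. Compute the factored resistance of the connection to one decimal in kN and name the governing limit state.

166.3 kN (gross-section yield governs)

Weld metal: throat = 0.707×8 = 5.656 mm, L = 2×79 = 158 mm. φR_n = 0.75 × 0.6 × 490 × 5.656 × 158 = 197.0 kN.
Base metal shear (8 mm plate): yield φR_n = 1.0×0.6×350×8×158 = 265.4 kN; rupture φR_n = 0.75×0.6×450×8×158 = 256.0 kN; take 256.0 kN (rupture).
Tension yield (gross): A_g = 66×8 = 528 mm². φR_n = 0.90 × 350 × 528 = 166.3 kN.
Governing: min(197.0, 256.0, 166.3) = 166.3 kN → gross-section yield.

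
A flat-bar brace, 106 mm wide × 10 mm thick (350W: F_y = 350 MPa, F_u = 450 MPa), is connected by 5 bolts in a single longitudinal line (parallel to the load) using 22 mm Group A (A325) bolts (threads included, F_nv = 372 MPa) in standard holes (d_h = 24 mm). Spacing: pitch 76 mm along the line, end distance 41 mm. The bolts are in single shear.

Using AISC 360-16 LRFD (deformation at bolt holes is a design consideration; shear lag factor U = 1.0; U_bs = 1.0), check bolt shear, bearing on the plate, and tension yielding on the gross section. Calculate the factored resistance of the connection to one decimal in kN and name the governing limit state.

Bolt shear: A_b = π(22)²/4 = 380.13 mm². φR_n = 0.75 × 372 × 380.13 × 5 × 1 = 530.3 kN.
Bearing (10 mm plate, F_u = 450 MPa): end bolts L_c = 41 − 24/2 = 29, R_n = min(1.2×29×10×450, 2.4×22×10×450) = 156.6 kN/bolt; interior L_c = 76 − 24 = 52, R_n = 237.6 kN/bolt. φR_n = 0.75 × (1×156.6 + 4×237.6) = 830.3 kN.
Tension yield (gross): A_g = 106×10 = 1060 mm². φR_n = 0.90 × 350 × 1060 = 333.9 kN.
Governing: min(530.3, 830.3, 333.9) = 333.9 kN → gross-section yield.

333.9 kN (gross-section yield governs)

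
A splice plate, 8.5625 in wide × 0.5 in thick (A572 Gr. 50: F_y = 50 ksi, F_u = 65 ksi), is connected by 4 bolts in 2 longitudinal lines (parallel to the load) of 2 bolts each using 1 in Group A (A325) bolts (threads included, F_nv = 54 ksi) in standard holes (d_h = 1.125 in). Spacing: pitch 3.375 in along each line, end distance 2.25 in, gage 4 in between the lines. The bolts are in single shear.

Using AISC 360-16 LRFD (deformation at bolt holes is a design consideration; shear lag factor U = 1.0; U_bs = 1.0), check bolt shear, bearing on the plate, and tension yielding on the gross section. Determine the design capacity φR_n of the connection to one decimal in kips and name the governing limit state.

127.2 kips (bolt shear governs)

Bolt shear: A_b = π(1)²/4 = 0.7854 in². φR_n = 0.75 × 54 × 0.7854 × 4 × 1 = 127.2 kips.
Bearing (0.5 in plate, F_u = 65 ksi): end bolts L_c = 2.25 − 1.125/2 = 1.6875, R_n = min(1.2×1.6875×0.5×65, 2.4×1×0.5×65) = 65.813 kips/bolt; interior L_c = 3.375 − 1.125 = 2.25, R_n = 78 kips/bolt. φR_n = 0.75 × (2×65.813 + 2×78) = 215.7 kips.
Tension yield (gross): A_g = 8.5625×0.5 = 4.2813 in². φR_n = 0.90 × 50 × 4.2813 = 192.7 kips.
Governing: min(127.2, 215.7, 192.7) = 127.2 kips → bolt shear.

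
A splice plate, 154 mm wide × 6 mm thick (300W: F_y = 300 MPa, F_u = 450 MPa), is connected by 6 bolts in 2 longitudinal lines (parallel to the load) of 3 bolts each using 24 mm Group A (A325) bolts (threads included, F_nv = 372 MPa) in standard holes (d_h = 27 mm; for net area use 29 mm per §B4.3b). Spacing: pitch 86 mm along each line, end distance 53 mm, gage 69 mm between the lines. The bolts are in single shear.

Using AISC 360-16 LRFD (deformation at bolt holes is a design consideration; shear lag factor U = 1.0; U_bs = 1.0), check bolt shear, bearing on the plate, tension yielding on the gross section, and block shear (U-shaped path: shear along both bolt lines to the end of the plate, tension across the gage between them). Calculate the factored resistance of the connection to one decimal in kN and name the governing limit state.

249.5 kN (gross-section yield governs)

Bolt shear: A_b = π(24)²/4 = 452.39 mm². φR_n = 0.75 × 372 × 452.39 × 6 × 1 = 757.3 kN.
Bearing (6 mm plate, F_u = 450 MPa): end bolts L_c = 53 − 27/2 = 39.5, R_n = min(1.2×39.5×6×450, 2.4×24×6×450) = 127.98 kN/bolt; interior L_c = 86 − 27 = 59, R_n = 155.52 kN/bolt. φR_n = 0.75 × (2×127.98 + 4×155.52) = 658.5 kN.
Tension yield (gross): A_g = 154×6 = 924 mm². φR_n = 0.90 × 300 × 924 = 249.5 kN.
Block shear: shear path 2×[53+2×86] = 2×225 mm, A_gv = 2700, A_nv = 2×(225 − 2.5×29)×6 = 1830 mm²; tension across gage: (69 − 1×29)×6 = 240 mm². R_n = min(0.6×450×1830, 0.6×300×2700) + 1.0×450×240 = min(494.1, 486) + 108 = 594 kN. φR_n = 0.75 × 594 = 445.5 kN.
Governing: min(757.3, 658.5, 249.5, 445.5) = 249.5 kN → gross-section yield.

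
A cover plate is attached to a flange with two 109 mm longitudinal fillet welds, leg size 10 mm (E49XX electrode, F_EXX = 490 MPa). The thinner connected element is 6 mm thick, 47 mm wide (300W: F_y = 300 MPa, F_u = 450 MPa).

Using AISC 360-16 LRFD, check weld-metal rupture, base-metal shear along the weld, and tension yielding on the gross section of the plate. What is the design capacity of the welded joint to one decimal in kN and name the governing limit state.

Weld metal: throat = 0.707×10 = 7.07 mm, L = 2×109 = 218 mm. φR_n = 0.75 × 0.6 × 490 × 7.07 × 218 = 339.8 kN.
Base metal shear (6 mm plate): yield φR_n = 1.0×0.6×300×6×218 = 235.4 kN; rupture φR_n = 0.75×0.6×450×6×218 = 264.9 kN; take 235.4 kN (yield).
Tension yield (gross): A_g = 47×6 = 282 mm². φR_n = 0.90 × 300 × 282 = 76.1 kN.
Governing: min(339.8, 235.4, 76.1) = 76.1 kN → gross-section yield.

76.1 kN (gross-section yield governs)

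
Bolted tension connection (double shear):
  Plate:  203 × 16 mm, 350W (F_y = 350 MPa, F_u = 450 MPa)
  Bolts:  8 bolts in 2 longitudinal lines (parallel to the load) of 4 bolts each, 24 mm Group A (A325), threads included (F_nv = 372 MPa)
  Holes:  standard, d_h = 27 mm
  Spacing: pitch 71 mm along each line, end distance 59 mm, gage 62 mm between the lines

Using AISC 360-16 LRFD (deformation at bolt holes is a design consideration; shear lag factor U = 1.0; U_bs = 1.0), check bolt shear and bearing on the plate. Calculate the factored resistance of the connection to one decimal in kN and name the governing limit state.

2019.5 kN (bolt shear governs)

Bolt shear: A_b = π(24)²/4 = 452.39 mm². φR_n = 0.75 × 372 × 452.39 × 8 × 2 = 2019.5 kN.
Bearing (16 mm plate, F_u = 450 MPa): end bolts L_c = 59 − 27/2 = 45.5, R_n = min(1.2×45.5×16×450, 2.4×24×16×450) = 393.12 kN/bolt; interior L_c = 71 − 27 = 44, R_n = 380.16 kN/bolt. φR_n = 0.75 × (2×393.12 + 6×380.16) = 2300.4 kN.
Governing: min(2019.5, 2300.4) = 2019.5 kN → bolt shear.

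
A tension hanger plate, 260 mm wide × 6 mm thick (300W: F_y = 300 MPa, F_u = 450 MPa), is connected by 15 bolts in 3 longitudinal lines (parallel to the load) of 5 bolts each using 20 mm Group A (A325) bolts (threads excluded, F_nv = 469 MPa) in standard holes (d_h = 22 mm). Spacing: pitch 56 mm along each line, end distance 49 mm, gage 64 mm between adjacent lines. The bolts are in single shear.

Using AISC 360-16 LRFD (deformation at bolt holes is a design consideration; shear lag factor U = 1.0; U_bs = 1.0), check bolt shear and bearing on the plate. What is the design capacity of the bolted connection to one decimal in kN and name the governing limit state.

1268.5 kN (bearing governs)

Bolt shear: A_b = π(20)²/4 = 314.16 mm². φR_n = 0.75 × 469 × 314.16 × 15 × 1 = 1657.6 kN.
Bearing (6 mm plate, F_u = 450 MPa): end bolts L_c = 49 − 22/2 = 38, R_n = min(1.2×38×6×450, 2.4×20×6×450) = 123.12 kN/bolt; interior L_c = 56 − 22 = 34, R_n = 110.16 kN/bolt. φR_n = 0.75 × (3×123.12 + 12×110.16) = 1268.5 kN.
Governing: min(1657.6, 1268.5) = 1268.5 kN → bearing.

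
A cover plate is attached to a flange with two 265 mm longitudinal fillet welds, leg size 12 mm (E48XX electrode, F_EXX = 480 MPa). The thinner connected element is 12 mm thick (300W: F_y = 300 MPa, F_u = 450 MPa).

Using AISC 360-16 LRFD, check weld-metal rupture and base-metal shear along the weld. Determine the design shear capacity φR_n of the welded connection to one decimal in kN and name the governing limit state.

Weld metal: throat = 0.707×12 = 8.484 mm, L = 2×265 = 530 mm. φR_n = 0.75 × 0.6 × 480 × 8.484 × 530 = 971.2 kN.
Base metal shear (12 mm plate): yield φR_n = 1.0×0.6×300×12×530 = 1144.8 kN; rupture φR_n = 0.75×0.6×450×12×530 = 1287.9 kN; take 1144.8 kN (yield).
Governing: min(971.2, 1144.8) = 971.2 kN → weld metal.

971.2 kN (weld metal governs)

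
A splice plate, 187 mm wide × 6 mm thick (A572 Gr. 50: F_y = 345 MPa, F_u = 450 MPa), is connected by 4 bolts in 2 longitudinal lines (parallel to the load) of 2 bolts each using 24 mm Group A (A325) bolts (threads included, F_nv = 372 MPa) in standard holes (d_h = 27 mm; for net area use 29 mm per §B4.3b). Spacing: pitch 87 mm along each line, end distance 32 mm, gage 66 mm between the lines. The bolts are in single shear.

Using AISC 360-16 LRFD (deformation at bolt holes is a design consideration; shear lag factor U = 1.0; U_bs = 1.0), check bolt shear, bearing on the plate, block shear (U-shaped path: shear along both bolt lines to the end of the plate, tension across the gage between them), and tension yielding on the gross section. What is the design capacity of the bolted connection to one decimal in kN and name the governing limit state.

258.4 kN (block shear governs)

Bolt shear: A_b = π(24)²/4 = 452.39 mm². φR_n = 0.75 × 372 × 452.39 × 4 × 1 = 504.9 kN.
Bearing (6 mm plate, F_u = 450 MPa): end bolts L_c = 32 − 27/2 = 18.5, R_n = min(1.2×18.5×6×450, 2.4×24×6×450) = 59.94 kN/bolt; interior L_c = 87 − 27 = 60, R_n = 155.52 kN/bolt. φR_n = 0.75 × (2×59.94 + 2×155.52) = 323.2 kN.
Block shear: shear path 2×[32+1×87] = 2×119 mm, A_gv = 1428, A_nv = 2×(119 − 1.5×29)×6 = 906 mm²; tension across gage: (66 − 1×29)×6 = 222 mm². R_n = min(0.6×450×906, 0.6×345×1428) + 1.0×450×222 = min(244.62, 295.6) + 99.9 = 344.52 kN. φR_n = 0.75 × 344.52 = 258.4 kN.
Tension yield (gross): A_g = 187×6 = 1122 mm². φR_n = 0.90 × 345 × 1122 = 348.4 kN.
Governing: min(504.9, 323.2, 258.4, 348.4) = 258.4 kN → block shear.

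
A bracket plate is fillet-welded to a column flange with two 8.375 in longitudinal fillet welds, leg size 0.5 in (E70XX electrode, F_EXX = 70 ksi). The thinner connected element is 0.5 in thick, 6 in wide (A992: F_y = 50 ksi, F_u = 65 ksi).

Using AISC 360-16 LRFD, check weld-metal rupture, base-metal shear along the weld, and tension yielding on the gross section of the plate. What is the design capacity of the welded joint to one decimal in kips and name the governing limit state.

135.0 kips (gross-section yield governs)

Weld metal: throat = 0.707×0.5 = 0.3535 in, L = 2×8.375 = 16.75 in. φR_n = 0.75 × 0.6 × 70 × 0.3535 × 16.75 = 186.5 kips.
Base metal shear (0.5 in plate): yield φR_n = 1.0×0.6×50×0.5×16.75 = 251.3 kips; rupture φR_n = 0.75×0.6×65×0.5×16.75 = 245.0 kips; take 245.0 kips (rupture).
Tension yield (gross): A_g = 6×0.5 = 3 in². φR_n = 0.90 × 50 × 3 = 135.0 kips.
Governing: min(186.5, 245.0, 135.0) = 135.0 kips → gross-section yield.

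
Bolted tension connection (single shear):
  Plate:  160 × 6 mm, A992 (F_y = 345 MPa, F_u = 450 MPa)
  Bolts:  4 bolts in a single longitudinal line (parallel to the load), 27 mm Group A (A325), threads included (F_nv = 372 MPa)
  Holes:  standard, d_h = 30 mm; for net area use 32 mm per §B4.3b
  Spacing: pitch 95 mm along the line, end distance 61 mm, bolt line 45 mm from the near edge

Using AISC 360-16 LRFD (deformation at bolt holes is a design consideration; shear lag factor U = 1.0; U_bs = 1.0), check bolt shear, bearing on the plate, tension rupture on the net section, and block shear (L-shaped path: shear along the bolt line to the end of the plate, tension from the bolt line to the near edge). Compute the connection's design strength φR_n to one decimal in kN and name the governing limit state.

259.2 kN (net-section rupture governs)

Bolt shear: A_b = π(27)²/4 = 572.56 mm². φR_n = 0.75 × 372 × 572.56 × 4 × 1 = 639.0 kN.
Bearing (6 mm plate, F_u = 450 MPa): end bolts L_c = 61 − 30/2 = 46, R_n = min(1.2×46×6×450, 2.4×27×6×450) = 149.04 kN/bolt; interior L_c = 95 − 30 = 65, R_n = 174.96 kN/bolt. φR_n = 0.75 × (1×149.04 + 3×174.96) = 505.4 kN.
Tension rupture (net): A_n = (160 − 1×32)×6 = 768 mm² (U = 1.0, A_e = A_n). φR_n = 0.75 × 450 × 768 = 259.2 kN.
Block shear: shear path 1×[61+3×95] = 1×346 mm, A_gv = 2076, A_nv = 1×(346 − 3.5×32)×6 = 1404 mm²; tension to near edge: (45 − 0.5×32)×6 = 174 mm². R_n = min(0.6×450×1404, 0.6×345×2076) + 1.0×450×174 = min(379.08, 429.73) + 78.3 = 457.38 kN. φR_n = 0.75 × 457.38 = 343.0 kN.
Governing: min(639.0, 505.4, 259.2, 343.0) = 259.2 kN → net-section rupture.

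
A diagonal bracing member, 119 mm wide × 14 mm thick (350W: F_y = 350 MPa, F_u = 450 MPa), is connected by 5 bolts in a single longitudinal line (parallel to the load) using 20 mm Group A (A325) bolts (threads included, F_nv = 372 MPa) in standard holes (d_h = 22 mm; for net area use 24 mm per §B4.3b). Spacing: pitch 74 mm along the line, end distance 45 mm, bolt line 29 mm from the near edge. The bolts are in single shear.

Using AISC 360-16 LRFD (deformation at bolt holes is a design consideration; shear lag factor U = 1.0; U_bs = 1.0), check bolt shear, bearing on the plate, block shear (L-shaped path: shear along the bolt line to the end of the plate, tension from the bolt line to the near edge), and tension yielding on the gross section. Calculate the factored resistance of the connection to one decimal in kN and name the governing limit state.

438.3 kN (bolt shear governs)

Bolt shear: A_b = π(20)²/4 = 314.16 mm². φR_n = 0.75 × 372 × 314.16 × 5 × 1 = 438.3 kN.
Bearing (14 mm plate, F_u = 450 MPa): end bolts L_c = 45 − 22/2 = 34, R_n = min(1.2×34×14×450, 2.4×20×14×450) = 257.04 kN/bolt; interior L_c = 74 − 22 = 52, R_n = 302.4 kN/bolt. φR_n = 0.75 × (1×257.04 + 4×302.4) = 1100.0 kN.
Block shear: shear path 1×[45+4×74] = 1×341 mm, A_gv = 4774, A_nv = 1×(341 − 4.5×24)×14 = 3262 mm²; tension to near edge: (29 − 0.5×24)×14 = 238 mm². R_n = min(0.6×450×3262, 0.6×350×4774) + 1.0×450×238 = min(880.74, 1002.5) + 107.1 = 987.84 kN. φR_n = 0.75 × 987.84 = 740.9 kN.
Tension yield (gross): A_g = 119×14 = 1666 mm². φR_n = 0.90 × 350 × 1666 = 524.8 kN.
Governing: min(438.3, 1100.0, 740.9, 524.8) = 438.3 kN → bolt shear.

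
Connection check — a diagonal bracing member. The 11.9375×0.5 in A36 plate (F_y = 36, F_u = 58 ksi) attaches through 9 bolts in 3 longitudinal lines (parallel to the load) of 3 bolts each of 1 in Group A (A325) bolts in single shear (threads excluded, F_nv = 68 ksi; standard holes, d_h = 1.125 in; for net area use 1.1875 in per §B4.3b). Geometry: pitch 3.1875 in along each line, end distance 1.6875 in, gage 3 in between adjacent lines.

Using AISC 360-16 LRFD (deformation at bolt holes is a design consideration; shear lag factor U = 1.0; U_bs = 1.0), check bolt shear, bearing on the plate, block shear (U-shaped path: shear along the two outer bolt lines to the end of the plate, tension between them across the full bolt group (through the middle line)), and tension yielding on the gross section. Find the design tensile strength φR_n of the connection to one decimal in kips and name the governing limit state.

Bolt shear: A_b = π(1)²/4 = 0.7854 in². φR_n = 0.75 × 68 × 0.7854 × 9 × 1 = 360.5 kips.
Bearing (0.5 in plate, F_u = 58 ksi): end bolts L_c = 1.6875 − 1.125/2 = 1.125, R_n = min(1.2×1.125×0.5×58, 2.4×1×0.5×58) = 39.15 kips/bolt; interior L_c = 3.1875 − 1.125 = 2.0625, R_n = 69.6 kips/bolt. φR_n = 0.75 × (3×39.15 + 6×69.6) = 401.3 kips.
Block shear: shear path 2×[1.6875+2×3.1875] = 2×8.0625 in, A_gv = 8.0625, A_nv = 2×(8.0625 − 2.5×1.1875)×0.5 = 5.0938 in²; tension across gage: (6 − 2×1.1875)×0.5 = 1.8125 in². R_n = min(0.6×58×5.0938, 0.6×36×8.0625) + 1.0×58×1.8125 = min(177.26, 174.15) + 105.13 = 279.28 kips. φR_n = 0.75 × 279.28 = 209.5 kips.
Tension yield (gross): A_g = 11.9375×0.5 = 5.9688 in². φR_n = 0.90 × 36 × 5.9688 = 193.4 kips.
Governing: min(360.5, 401.3, 209.5, 193.4) = 193.4 kips → gross-section yield.

193.4 kips (gross-section yield governs)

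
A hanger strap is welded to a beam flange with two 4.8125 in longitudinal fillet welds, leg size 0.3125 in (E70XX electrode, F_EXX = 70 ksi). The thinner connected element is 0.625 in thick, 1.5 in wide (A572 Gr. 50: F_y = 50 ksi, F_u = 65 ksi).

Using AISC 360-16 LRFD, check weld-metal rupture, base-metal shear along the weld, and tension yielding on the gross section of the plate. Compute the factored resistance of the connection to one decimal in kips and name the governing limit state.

Weld metal: throat = 0.707×0.3125 = 0.22094 in, L = 2×4.8125 = 9.625 in. φR_n = 0.75 × 0.6 × 70 × 0.22094 × 9.625 = 67.0 kips.
Base metal shear (0.625 in plate): yield φR_n = 1.0×0.6×50×0.625×9.625 = 180.5 kips; rupture φR_n = 0.75×0.6×65×0.625×9.625 = 176.0 kips; take 176.0 kips (rupture).
Tension yield (gross): A_g = 1.5×0.625 = 0.9375 in². φR_n = 0.90 × 50 × 0.9375 = 42.2 kips.
Governing: min(67.0, 176.0, 42.2) = 42.2 kips → gross-section yield.

42.2 kips (gross-section yield governs)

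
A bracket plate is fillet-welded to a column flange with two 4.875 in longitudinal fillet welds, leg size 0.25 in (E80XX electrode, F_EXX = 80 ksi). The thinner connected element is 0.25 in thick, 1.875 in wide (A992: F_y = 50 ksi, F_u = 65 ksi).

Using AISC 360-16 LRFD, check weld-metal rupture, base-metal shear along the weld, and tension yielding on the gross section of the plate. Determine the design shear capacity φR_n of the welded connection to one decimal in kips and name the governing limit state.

21.1 kips (gross-section yield governs)

Weld metal: throat = 0.707×0.25 = 0.17675 in, L = 2×4.875 = 9.75 in. φR_n = 0.75 × 0.6 × 80 × 0.17675 × 9.75 = 62.0 kips.
Base metal shear (0.25 in plate): yield φR_n = 1.0×0.6×50×0.25×9.75 = 73.1 kips; rupture φR_n = 0.75×0.6×65×0.25×9.75 = 71.3 kips; take 71.3 kips (rupture).
Tension yield (gross): A_g = 1.875×0.25 = 0.46875 in². φR_n = 0.90 × 50 × 0.46875 = 21.1 kips.
Governing: min(62.0, 71.3, 21.1) = 21.1 kips → gross-section yield.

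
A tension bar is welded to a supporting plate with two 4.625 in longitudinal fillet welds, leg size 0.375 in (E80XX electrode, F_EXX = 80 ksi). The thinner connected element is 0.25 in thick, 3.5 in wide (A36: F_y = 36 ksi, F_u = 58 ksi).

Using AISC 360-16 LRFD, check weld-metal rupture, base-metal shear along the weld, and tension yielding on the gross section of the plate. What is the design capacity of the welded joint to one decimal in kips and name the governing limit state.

Weld metal: throat = 0.707×0.375 = 0.26513 in, L = 2×4.625 = 9.25 in. φR_n = 0.75 × 0.6 × 80 × 0.26513 × 9.25 = 88.3 kips.
Base metal shear (0.25 in plate): yield φR_n = 1.0×0.6×36×0.25×9.25 = 50.0 kips; rupture φR_n = 0.75×0.6×58×0.25×9.25 = 60.4 kips; take 50.0 kips (yield).
Tension yield (gross): A_g = 3.5×0.25 = 0.875 in². φR_n = 0.90 × 36 × 0.875 = 28.4 kips.
Governing: min(88.3, 50.0, 28.4) = 28.4 kips → gross-section yield.

28.4 kips (gross-section yield governs)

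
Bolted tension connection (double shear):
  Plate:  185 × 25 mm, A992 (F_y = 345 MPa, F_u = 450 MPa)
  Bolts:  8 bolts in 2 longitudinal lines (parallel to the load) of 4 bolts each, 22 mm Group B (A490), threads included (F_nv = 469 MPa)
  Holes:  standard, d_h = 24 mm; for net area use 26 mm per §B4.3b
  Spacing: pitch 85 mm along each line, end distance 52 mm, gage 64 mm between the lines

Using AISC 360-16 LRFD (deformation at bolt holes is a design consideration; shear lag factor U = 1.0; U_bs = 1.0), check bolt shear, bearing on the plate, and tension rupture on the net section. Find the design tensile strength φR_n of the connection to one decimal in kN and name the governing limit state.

1122.2 kN (net-section rupture governs)

Bolt shear: A_b = π(22)²/4 = 380.13 mm². φR_n = 0.75 × 469 × 380.13 × 8 × 2 = 2139.4 kN.
Bearing (25 mm plate, F_u = 450 MPa): end bolts L_c = 52 − 24/2 = 40, R_n = min(1.2×40×25×450, 2.4×22×25×450) = 540 kN/bolt; interior L_c = 85 − 24 = 61, R_n = 594 kN/bolt. φR_n = 0.75 × (2×540 + 6×594) = 3483.0 kN.
Tension rupture (net): A_n = (185 − 2×26)×25 = 3325 mm² (U = 1.0, A_e = A_n). φR_n = 0.75 × 450 × 3325 = 1122.2 kN.
Governing: min(2139.4, 3483.0, 1122.2) = 1122.2 kN → net-section rupture.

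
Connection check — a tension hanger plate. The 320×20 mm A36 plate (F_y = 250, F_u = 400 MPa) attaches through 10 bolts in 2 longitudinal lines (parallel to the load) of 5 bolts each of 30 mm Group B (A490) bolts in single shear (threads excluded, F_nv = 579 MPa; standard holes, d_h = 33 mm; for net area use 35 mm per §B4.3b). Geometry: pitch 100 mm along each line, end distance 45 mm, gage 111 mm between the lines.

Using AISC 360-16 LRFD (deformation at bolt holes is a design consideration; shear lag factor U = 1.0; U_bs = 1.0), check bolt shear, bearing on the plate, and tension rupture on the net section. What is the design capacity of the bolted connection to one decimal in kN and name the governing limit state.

1500.0 kN (net-section rupture governs)

Bolt shear: A_b = π(30)²/4 = 706.86 mm². φR_n = 0.75 × 579 × 706.86 × 10 × 1 = 3069.5 kN.
Bearing (20 mm plate, F_u = 400 MPa): end bolts L_c = 45 − 33/2 = 28.5, R_n = min(1.2×28.5×20×400, 2.4×30×20×400) = 273.6 kN/bolt; interior L_c = 100 − 33 = 67, R_n = 576 kN/bolt. φR_n = 0.75 × (2×273.6 + 8×576) = 3866.4 kN.
Tension rupture (net): A_n = (320 − 2×35)×20 = 5000 mm² (U = 1.0, A_e = A_n). φR_n = 0.75 × 400 × 5000 = 1500.0 kN.
Governing: min(3069.5, 3866.4, 1500.0) = 1500.0 kN → net-section rupture.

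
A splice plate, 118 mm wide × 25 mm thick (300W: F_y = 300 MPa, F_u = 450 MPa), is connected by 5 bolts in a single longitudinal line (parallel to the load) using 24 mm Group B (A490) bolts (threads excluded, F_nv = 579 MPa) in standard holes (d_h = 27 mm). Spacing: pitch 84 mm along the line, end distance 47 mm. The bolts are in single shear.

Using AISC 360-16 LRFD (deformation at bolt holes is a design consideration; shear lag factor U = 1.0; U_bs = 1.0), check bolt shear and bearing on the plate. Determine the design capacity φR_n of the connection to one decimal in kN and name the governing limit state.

982.3 kN (bolt shear governs)

Bolt shear: A_b = π(24)²/4 = 452.39 mm². φR_n = 0.75 × 579 × 452.39 × 5 × 1 = 982.3 kN.
Bearing (25 mm plate, F_u = 450 MPa): end bolts L_c = 47 − 27/2 = 33.5, R_n = min(1.2×33.5×25×450, 2.4×24×25×450) = 452.25 kN/bolt; interior L_c = 84 − 27 = 57, R_n = 648 kN/bolt. φR_n = 0.75 × (1×452.25 + 4×648) = 2283.2 kN.
Governing: min(982.3, 2283.2) = 982.3 kN → bolt shear.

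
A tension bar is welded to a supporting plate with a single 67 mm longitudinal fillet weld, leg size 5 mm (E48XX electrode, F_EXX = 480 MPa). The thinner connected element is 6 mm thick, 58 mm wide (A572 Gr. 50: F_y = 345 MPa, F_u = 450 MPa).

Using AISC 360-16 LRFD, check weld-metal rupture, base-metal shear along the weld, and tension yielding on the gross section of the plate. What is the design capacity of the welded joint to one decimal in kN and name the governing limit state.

51.2 kN (weld metal governs)

Weld metal: throat = 0.707×5 = 3.535 mm, L = 67 mm. φR_n = 0.75 × 0.6 × 480 × 3.535 × 67 = 51.2 kN.
Base metal shear (6 mm plate): yield φR_n = 1.0×0.6×345×6×67 = 83.2 kN; rupture φR_n = 0.75×0.6×450×6×67 = 81.4 kN; take 81.4 kN (rupture).
Tension yield (gross): A_g = 58×6 = 348 mm². φR_n = 0.90 × 345 × 348 = 108.1 kN.
Governing: min(51.2, 81.4, 108.1) = 51.2 kN → weld metal.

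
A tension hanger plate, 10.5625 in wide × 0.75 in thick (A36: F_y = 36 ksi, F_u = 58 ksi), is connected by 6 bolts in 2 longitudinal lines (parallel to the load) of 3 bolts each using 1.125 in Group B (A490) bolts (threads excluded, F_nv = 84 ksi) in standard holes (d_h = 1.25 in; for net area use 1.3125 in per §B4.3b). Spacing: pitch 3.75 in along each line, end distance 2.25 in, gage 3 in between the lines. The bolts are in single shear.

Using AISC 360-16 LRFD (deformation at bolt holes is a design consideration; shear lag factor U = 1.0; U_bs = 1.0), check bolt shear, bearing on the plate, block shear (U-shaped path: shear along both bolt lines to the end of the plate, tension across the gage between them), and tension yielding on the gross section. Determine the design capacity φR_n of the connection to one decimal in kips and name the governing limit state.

256.7 kips (gross-section yield governs)

Bolt shear: A_b = π(1.125)²/4 = 0.99402 in². φR_n = 0.75 × 84 × 0.99402 × 6 × 1 = 375.7 kips.
Bearing (0.75 in plate, F_u = 58 ksi): end bolts L_c = 2.25 − 1.25/2 = 1.625, R_n = min(1.2×1.625×0.75×58, 2.4×1.125×0.75×58) = 84.825 kips/bolt; interior L_c = 3.75 − 1.25 = 2.5, R_n = 117.45 kips/bolt. φR_n = 0.75 × (2×84.825 + 4×117.45) = 479.6 kips.
Block shear: shear path 2×[2.25+2×3.75] = 2×9.75 in, A_gv = 14.625, A_nv = 2×(9.75 − 2.5×1.3125)×0.75 = 9.7031 in²; tension across gage: (3 − 1×1.3125)×0.75 = 1.2656 in². R_n = min(0.6×58×9.7031, 0.6×36×14.625) + 1.0×58×1.2656 = min(337.67, 315.9) + 73.405 = 389.31 kips. φR_n = 0.75 × 389.31 = 292.0 kips.
Tension yield (gross): A_g = 10.5625×0.75 = 7.9219 in². φR_n = 0.90 × 36 × 7.9219 = 256.7 kips.
Governing: min(375.7, 479.6, 292.0, 256.7) = 256.7 kips → gross-section yield.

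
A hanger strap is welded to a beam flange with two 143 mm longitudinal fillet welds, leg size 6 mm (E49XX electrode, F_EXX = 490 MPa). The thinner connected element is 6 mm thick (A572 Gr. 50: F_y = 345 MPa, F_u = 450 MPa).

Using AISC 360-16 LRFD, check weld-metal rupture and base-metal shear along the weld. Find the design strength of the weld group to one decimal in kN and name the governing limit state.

267.5 kN (weld metal governs)

Weld metal: throat = 0.707×6 = 4.242 mm, L = 2×143 = 286 mm. φR_n = 0.75 × 0.6 × 490 × 4.242 × 286 = 267.5 kN.
Base metal shear (6 mm plate): yield φR_n = 1.0×0.6×345×6×286 = 355.2 kN; rupture φR_n = 0.75×0.6×450×6×286 = 347.5 kN; take 347.5 kN (rupture).
Governing: min(267.5, 347.5) = 267.5 kN → weld metal.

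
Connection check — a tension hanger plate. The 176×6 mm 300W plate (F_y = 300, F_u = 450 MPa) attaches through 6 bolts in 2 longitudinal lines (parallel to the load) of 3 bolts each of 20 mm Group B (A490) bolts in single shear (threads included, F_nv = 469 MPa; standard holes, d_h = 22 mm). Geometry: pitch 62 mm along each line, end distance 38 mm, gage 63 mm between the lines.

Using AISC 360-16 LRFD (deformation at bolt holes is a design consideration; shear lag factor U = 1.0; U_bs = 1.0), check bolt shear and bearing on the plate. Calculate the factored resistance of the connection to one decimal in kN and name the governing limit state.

520.0 kN (bearing governs)

Bolt shear: A_b = π(20)²/4 = 314.16 mm². φR_n = 0.75 × 469 × 314.16 × 6 × 1 = 663.0 kN.
Bearing (6 mm plate, F_u = 450 MPa): end bolts L_c = 38 − 22/2 = 27, R_n = min(1.2×27×6×450, 2.4×20×6×450) = 87.48 kN/bolt; interior L_c = 62 − 22 = 40, R_n = 129.6 kN/bolt. φR_n = 0.75 × (2×87.48 + 4×129.6) = 520.0 kN.
Governing: min(663.0, 520.0) = 520.0 kN → bearing.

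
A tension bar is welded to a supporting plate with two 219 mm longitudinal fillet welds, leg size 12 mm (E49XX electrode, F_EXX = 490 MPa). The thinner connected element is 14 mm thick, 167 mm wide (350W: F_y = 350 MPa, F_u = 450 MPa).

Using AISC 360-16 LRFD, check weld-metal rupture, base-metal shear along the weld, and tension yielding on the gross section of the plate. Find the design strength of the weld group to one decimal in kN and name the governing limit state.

736.5 kN (gross-section yield governs)

Weld metal: throat = 0.707×12 = 8.484 mm, L = 2×219 = 438 mm. φR_n = 0.75 × 0.6 × 490 × 8.484 × 438 = 819.4 kN.
Base metal shear (14 mm plate): yield φR_n = 1.0×0.6×350×14×438 = 1287.7 kN; rupture φR_n = 0.75×0.6×450×14×438 = 1241.7 kN; take 1241.7 kN (rupture).
Tension yield (gross): A_g = 167×14 = 2338 mm². φR_n = 0.90 × 350 × 2338 = 736.5 kN.
Governing: min(819.4, 1241.7, 736.5) = 736.5 kN → gross-section yield.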